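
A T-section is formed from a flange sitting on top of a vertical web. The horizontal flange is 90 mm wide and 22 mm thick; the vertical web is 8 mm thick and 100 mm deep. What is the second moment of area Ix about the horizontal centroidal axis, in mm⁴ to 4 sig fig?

Decompose the section into non-overlapping parts with the origin at the bottom-left of its bounding rectangle.
Flange: 90 × 22, A = 1 980 mm², y = 111 mm, Ī = 79 860 mm⁴.
Web: 8 × 100, A = 800 mm², y = 50 mm, Ī = 666 667 mm⁴.
Centroid: ȳ = ΣA·y / ΣA = 93.446 mm.
Transfer each piece to the horizontal centroidal axis using Ī + A·d² with d = y − 93.446:
  flange: d = 17.554 mm → contributes +689 980 mm⁴
  web: d = -43.446 mm → contributes +2 176 714 mm⁴
Total I = 2 866 694 mm⁴.

Ix ≈ 2.867 × 10⁶ mm⁴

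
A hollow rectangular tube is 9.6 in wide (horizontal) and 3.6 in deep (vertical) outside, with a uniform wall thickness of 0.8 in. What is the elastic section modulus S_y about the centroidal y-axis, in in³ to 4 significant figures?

S_y ≈ 37.52 in³

Treat the section as a set of non-overlapping primitives; coordinates are from the bounding-box lower-left.
Outer rectangle: 9.6 × 3.6, A = 34.56 in², x = 4.8 in, Ī = 265.421 in⁴.
Inner void (subtracted): 8 × 2, A = 16 in², x = 4.8 in, Ī = 85.3333 in⁴.
By symmetry the centroid is at mid-width, x̄ = 4.8 in.
All pieces are centred on the centroidal y-axis, so I = ΣĪ (holes subtracted) = 180.087 in⁴.
Extreme fibre distance c = 4.8 in; S = I/c = 37.5182 in³.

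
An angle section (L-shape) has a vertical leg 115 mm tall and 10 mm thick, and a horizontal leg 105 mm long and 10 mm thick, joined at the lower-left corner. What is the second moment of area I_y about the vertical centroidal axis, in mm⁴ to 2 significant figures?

Split into non-overlapping primitives; take the origin at the lower-left of the bounding box.
Vertical leg: 10 × 115, A = 1 150 mm², x = 5 mm, Ī = 9 583 mm⁴.
Horizontal leg (remainder): 95 × 10, A = 950 mm², x = 57.5 mm, Ī = 714 479 mm⁴.
Centroid: x̄ = ΣA·x / ΣA = 28.75 mm.
Transfer each piece to the vertical centroidal axis using Ī + A·d² with d = x − 28.75:
  vertical leg: d = -23.75 mm → contributes +658 255 mm⁴
  horizontal leg (remainder): d = 28.75 mm → contributes +1 499 714 mm⁴
Total I = 2 157 969 mm⁴.

I_y ≈ 2.2 × 10⁶ mm⁴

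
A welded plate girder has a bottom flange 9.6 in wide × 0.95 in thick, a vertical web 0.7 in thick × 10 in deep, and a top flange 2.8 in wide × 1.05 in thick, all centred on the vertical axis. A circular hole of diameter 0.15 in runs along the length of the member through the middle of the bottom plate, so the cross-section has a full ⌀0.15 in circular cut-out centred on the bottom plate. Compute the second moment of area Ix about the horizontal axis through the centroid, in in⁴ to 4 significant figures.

Break the section into simple shapes (no overlaps), measuring from the bottom-left corner of the bounding box.
Bottom plate: 9.6 × 0.95, A = 9.12 in², y = 0.475 in, Ī = 0.6859 in⁴.
Web plate: 0.7 × 10, A = 7 in², y = 5.95 in, Ī = 58.3333 in⁴.
Top plate: 2.8 × 1.05, A = 2.94 in², y = 11.475 in, Ī = 0.270113 in⁴.
Hole (subtracted): ⌀0.15, A = 0.0176715 in², y = 0.475 in, Ī = 0.0000248505 in⁴.
Centroid: ȳ = ΣA·y / ΣA = 4.18594 in.
Transfer each piece to the horizontal axis through the centroid using Ī + A·d² with d = y − 4.18594:
  bottom plate: d = -3.71094 in → contributes +126.278 in⁴
  web plate: d = 1.76406 in → contributes +80.1166 in⁴
  top plate: d = 7.28906 in → contributes +156.473 in⁴
  hole: d = -3.71094 in → contributes −0.24338 in⁴
Total I = 362.625 in⁴.

Ix ≈ 362.6 in⁴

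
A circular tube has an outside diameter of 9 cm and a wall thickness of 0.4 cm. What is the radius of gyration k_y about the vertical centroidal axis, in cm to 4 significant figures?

k_y ≈ 3.044 cm

Break the section into simple shapes (no overlaps), measuring from the bottom-left corner of the bounding box.
Outer circle: ⌀9, A = 63.6173 cm², x = 4.5 cm, Ī = 322.062 cm⁴.
Bore (subtracted): ⌀8.2, A = 52.8102 cm², x = 4.5 cm, Ī = 221.935 cm⁴.
By symmetry the centroid is at mid-width, x̄ = 4.5 cm.
All pieces are centred on the vertical centroidal axis, so I = ΣĪ (holes subtracted) = 100.128 cm⁴.
Radius of gyration: k = √(I/A) = √(100.128 / 10.8071) = 3.04385 cm.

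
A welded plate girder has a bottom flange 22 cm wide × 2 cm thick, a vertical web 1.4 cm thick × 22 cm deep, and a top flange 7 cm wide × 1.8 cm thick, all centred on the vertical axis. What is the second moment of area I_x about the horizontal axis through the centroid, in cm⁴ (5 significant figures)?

I_x ≈ 7745.3 cm⁴

Treat the section as a set of non-overlapping primitives; coordinates are from the bounding-box lower-left.
Bottom plate: 22 × 2, A = 44 cm², y = 1 cm, Ī = 14.66667 cm⁴.
Web plate: 1.4 × 22, A = 30.8 cm², y = 13 cm, Ī = 1242.267 cm⁴.
Top plate: 7 × 1.8, A = 12.6 cm², y = 24.9 cm, Ī = 3.402 cm⁴.
Centroid: ȳ = ΣA·y / ΣA = 8.674371 cm.
Transfer each piece to the horizontal axis through the centroid using Ī + A·d² with d = y − 8.674371:
  bottom plate: d = -7.674371 cm → contributes +2606.089 cm⁴
  web plate: d = 4.325629 cm → contributes +1818.568 cm⁴
  top plate: d = 16.22563 cm → contributes +3320.617 cm⁴
Total I = 7745.274 cm⁴.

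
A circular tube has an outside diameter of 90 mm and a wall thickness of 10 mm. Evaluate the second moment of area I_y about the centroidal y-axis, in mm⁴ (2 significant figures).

I_y ≈ 2.0 × 10⁶ mm⁴

Break the section into simple shapes (no overlaps), measuring from the bottom-left corner of the bounding box.
Outer circle: ⌀90, A = 6 362 mm², x = 45 mm, Ī = 3 220 623 mm⁴.
Bore (subtracted): ⌀70, A = 3 848 mm², x = 45 mm, Ī = 1 178 588 mm⁴.
By symmetry the centroid is at mid-width, x̄ = 45 mm.
All pieces are centred on the centroidal y-axis, so I = ΣĪ (holes subtracted) = 2 042 035 mm⁴.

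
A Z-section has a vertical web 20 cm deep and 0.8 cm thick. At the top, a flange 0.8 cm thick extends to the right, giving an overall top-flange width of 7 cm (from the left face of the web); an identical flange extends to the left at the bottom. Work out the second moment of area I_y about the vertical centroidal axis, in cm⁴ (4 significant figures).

Split into non-overlapping primitives; take the origin at the lower-left of the bounding box.
Web: 0.8 × 20, A = 16 cm², x = 6.6 cm, Ī = 0.853333 cm⁴.
Top flange (beyond web): 6.2 × 0.8, A = 4.96 cm², x = 10.1 cm, Ī = 15.8885 cm⁴.
Bottom flange (beyond web): 6.2 × 0.8, A = 4.96 cm², x = 3.1 cm, Ī = 15.8885 cm⁴.
Centroid: x̄ = ΣA·x / ΣA = 6.6 cm.
Transfer each piece to the vertical centroidal axis using Ī + A·d² with d = x − 6.6:
  web: d = 0 cm → contributes +0.853333 cm⁴
  top flange (beyond web): d = 3.5 cm → contributes +76.6485 cm⁴
  bottom flange (beyond web): d = -3.5 cm → contributes +76.6485 cm⁴
Total I = 154.15 cm⁴.

I_y ≈ 154.2 cm⁴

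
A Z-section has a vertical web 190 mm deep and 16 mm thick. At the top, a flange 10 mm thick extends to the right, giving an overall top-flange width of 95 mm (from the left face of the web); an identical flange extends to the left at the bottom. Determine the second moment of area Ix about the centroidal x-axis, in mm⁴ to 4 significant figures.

Decompose the section into non-overlapping parts with the origin at the bottom-left of its bounding rectangle.
Web: 16 × 190, A = 3 040 mm², y = 95 mm, Ī = 9 145 333 mm⁴.
Top flange (beyond web): 79 × 10, A = 790 mm², y = 185 mm, Ī = 6583.33 mm⁴.
Bottom flange (beyond web): 79 × 10, A = 790 mm², y = 5 mm, Ī = 6583.33 mm⁴.
Centroid: ȳ = ΣA·y / ΣA = 95 mm.
Transfer each piece to the centroidal x-axis using Ī + A·d² with d = y − 95:
  web: d = 0 mm → contributes +9 145 333 mm⁴
  top flange (beyond web): d = 90 mm → contributes +6 405 583 mm⁴
  bottom flange (beyond web): d = -90 mm → contributes +6 405 583 mm⁴
Total I = 21 956 500 mm⁴.

Ix ≈ 2.196 × 10⁷ mm⁴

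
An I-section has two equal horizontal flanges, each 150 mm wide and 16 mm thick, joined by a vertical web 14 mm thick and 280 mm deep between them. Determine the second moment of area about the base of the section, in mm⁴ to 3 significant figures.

Decompose the section into non-overlapping parts with the origin at the bottom-left of its bounding rectangle.
Bottom flange: 150 × 16, A = 2 400 mm², y = 8 mm, Ī = 51 200 mm⁴.
Web: 14 × 280, A = 3 920 mm², y = 156 mm, Ī = 25 610 667 mm⁴.
Top flange: 150 × 16, A = 2 400 mm², y = 304 mm, Ī = 51 200 mm⁴.
Transfer each piece to the bottom edge using Ī + A·d² with d = y − 0:
  bottom flange: d = 8 mm → contributes +204 800 mm⁴
  web: d = 156 mm → contributes +121 007 787 mm⁴
  top flange: d = 304 mm → contributes +221 849 600 mm⁴
Total I = 343 062 187 mm⁴.

I_base ≈ 3.43 × 10⁸ mm⁴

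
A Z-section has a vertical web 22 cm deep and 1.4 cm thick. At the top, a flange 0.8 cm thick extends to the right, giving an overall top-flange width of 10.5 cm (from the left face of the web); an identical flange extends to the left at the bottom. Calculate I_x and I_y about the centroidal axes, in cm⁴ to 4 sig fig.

Treat the section as a set of non-overlapping primitives; coordinates are from the bounding-box lower-left.
Web: 1.4 × 22, A = 30.8 cm², y = 11 cm, Ī = 1242.27 cm⁴.
Top flange (beyond web): 9.1 × 0.8, A = 7.28 cm², y = 21.6 cm, Ī = 0.388267 cm⁴.
Bottom flange (beyond web): 9.1 × 0.8, A = 7.28 cm², y = 0.4 cm, Ī = 0.388267 cm⁴.
Centroid: ȳ = ΣA·y / ΣA = 11 cm.
Transfer each piece to the centroidal x-axis using Ī + A·d² with d = y − 11:
  web: d = 0 cm → contributes +1242.27 cm⁴
  top flange (beyond web): d = 10.6 cm → contributes +818.369 cm⁴
  bottom flange (beyond web): d = -10.6 cm → contributes +818.369 cm⁴
Total I = 2 879 cm⁴.
For the y-axis: x̄ = 9.8 cm.
Repeating about the centroidal y-axis gives I_y = 506.817 cm⁴.

I_x ≈ 2879 cm⁴, I_y ≈ 506.8 cm⁴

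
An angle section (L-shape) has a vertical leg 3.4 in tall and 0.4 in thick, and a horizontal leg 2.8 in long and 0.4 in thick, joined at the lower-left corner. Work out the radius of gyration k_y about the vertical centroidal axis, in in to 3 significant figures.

k_y ≈ 0.826 in

Split into non-overlapping primitives; take the origin at the lower-left of the bounding box.
Vertical leg: 0.4 × 3.4, A = 1.36 in², x = 0.2 in, Ī = 0.018133 in⁴.
Horizontal leg (remainder): 2.4 × 0.4, A = 0.96 in², x = 1.6 in, Ī = 0.4608 in⁴.
Centroid: x̄ = ΣA·x / ΣA = 0.77931 in.
Transfer each piece to the vertical centroidal axis using Ī + A·d² with d = x − 0.77931:
  vertical leg: d = -0.57931 in → contributes +0.47455 in⁴
  horizontal leg (remainder): d = 0.82069 in → contributes +1.1074 in⁴
Total I = 1.5819 in⁴.
Radius of gyration: k = √(I/A) = √(1.5819 / 2.32) = 0.82575 in.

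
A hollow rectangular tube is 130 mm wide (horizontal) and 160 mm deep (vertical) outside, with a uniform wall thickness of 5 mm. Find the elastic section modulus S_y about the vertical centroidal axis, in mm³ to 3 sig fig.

Treat the section as a set of non-overlapping primitives; coordinates are from the bounding-box lower-left.
Outer rectangle: 130 × 160, A = 20 800 mm², x = 65 mm, Ī = 29 293 333 mm⁴.
Inner void (subtracted): 120 × 150, A = 18 000 mm², x = 65 mm, Ī = 21 600 000 mm⁴.
By symmetry the centroid is at mid-width, x̄ = 65 mm.
All pieces are centred on the vertical centroidal axis, so I = ΣĪ (holes subtracted) = 7 693 333 mm⁴.
Extreme fibre distance c = 65 mm; S = I/c = 118 359 mm³.

S_y ≈ 1.18 × 10⁵ mm³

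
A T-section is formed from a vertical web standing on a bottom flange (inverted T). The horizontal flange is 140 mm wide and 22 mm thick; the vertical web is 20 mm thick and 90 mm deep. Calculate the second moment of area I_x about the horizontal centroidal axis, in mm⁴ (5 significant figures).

I_x ≈ 4.9019 × 10⁶ mm⁴

Treat the section as a set of non-overlapping primitives; coordinates are from the bounding-box lower-left.
Flange: 140 × 22, A = 3 080 mm², y = 11 mm, Ī = 124226.7 mm⁴.
Web: 20 × 90, A = 1 800 mm², y = 67 mm, Ī = 1 215 000 mm⁴.
Centroid: ȳ = ΣA·y / ΣA = 31.65574 mm.
Transfer each piece to the horizontal centroidal axis using Ī + A·d² with d = y − 31.65574:
  flange: d = -20.65574 mm → contributes +1 438 338 mm⁴
  web: d = 35.34426 mm → contributes +3 463 590 mm⁴
Total I = 4 901 928 mm⁴.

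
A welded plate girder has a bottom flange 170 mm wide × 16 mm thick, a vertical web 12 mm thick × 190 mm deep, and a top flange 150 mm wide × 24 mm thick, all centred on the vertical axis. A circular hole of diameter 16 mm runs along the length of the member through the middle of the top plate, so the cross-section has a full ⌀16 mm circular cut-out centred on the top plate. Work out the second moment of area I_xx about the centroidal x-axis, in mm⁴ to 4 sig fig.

Decompose the section into non-overlapping parts with the origin at the bottom-left of its bounding rectangle.
Bottom plate: 170 × 16, A = 2 720 mm², y = 8 mm, Ī = 58026.7 mm⁴.
Web plate: 12 × 190, A = 2 280 mm², y = 111 mm, Ī = 6 859 000 mm⁴.
Top plate: 150 × 24, A = 3 600 mm², y = 218 mm, Ī = 172 800 mm⁴.
Hole (subtracted): ⌀16, A = 201.062 mm², y = 218 mm, Ī = 3216.99 mm⁴.
Centroid: ȳ = ΣA·y / ΣA = 120.945 mm.
Transfer each piece to the centroidal x-axis using Ī + A·d² with d = y − 120.945:
  bottom plate: d = -112.945 mm → contributes +34 755 827 mm⁴
  web plate: d = -9.94487 mm → contributes +7 084 493 mm⁴
  top plate: d = 97.0551 mm → contributes +34 083 712 mm⁴
  hole: d = 97.0551 mm → contributes −1 897 160 mm⁴
Total I = 74 026 872 mm⁴.

I_xx ≈ 7.403 × 10⁷ mm⁴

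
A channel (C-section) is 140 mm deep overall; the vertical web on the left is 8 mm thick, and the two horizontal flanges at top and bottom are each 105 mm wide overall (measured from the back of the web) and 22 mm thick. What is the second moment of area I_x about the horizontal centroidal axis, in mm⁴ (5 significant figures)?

Split into non-overlapping primitives; take the origin at the lower-left of the bounding box.
Web: 8 × 140, A = 1 120 mm², y = 70 mm, Ī = 1 829 333 mm⁴.
Top flange (beyond web): 97 × 22, A = 2 134 mm², y = 129 mm, Ī = 86071.33 mm⁴.
Bottom flange (beyond web): 97 × 22, A = 2 134 mm², y = 11 mm, Ī = 86071.33 mm⁴.
By symmetry the centroid is at mid-height, ȳ = 70 mm.
Transfer each piece to the horizontal centroidal axis using Ī + A·d² with d = y − 70:
  web: d = 0 mm → contributes +1 829 333 mm⁴
  top flange (beyond web): d = 59 mm → contributes +7 514 525 mm⁴
  bottom flange (beyond web): d = -59 mm → contributes +7 514 525 mm⁴
Total I = 16 858 384 mm⁴.

I_x ≈ 1.6858 × 10⁷ mm⁴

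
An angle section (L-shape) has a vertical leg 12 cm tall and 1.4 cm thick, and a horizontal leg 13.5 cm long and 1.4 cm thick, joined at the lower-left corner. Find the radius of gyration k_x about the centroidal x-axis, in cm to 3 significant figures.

k_x ≈ 3.62 cm

Treat the section as a set of non-overlapping primitives; coordinates are from the bounding-box lower-left.
Vertical leg: 1.4 × 12, A = 16.8 cm², y = 6 cm, Ī = 201.6 cm⁴.
Horizontal leg (remainder): 12.1 × 1.4, A = 16.94 cm², y = 0.7 cm, Ī = 2.7669 cm⁴.
Centroid: ȳ = ΣA·y / ΣA = 3.339 cm.
Transfer each piece to the centroidal x-axis using Ī + A·d² with d = y − 3.339:
  vertical leg: d = 2.661 cm → contributes +320.56 cm⁴
  horizontal leg (remainder): d = -2.639 cm → contributes +120.74 cm⁴
Total I = 441.3 cm⁴.
Radius of gyration: k = √(I/A) = √(441.3 / 33.74) = 3.6166 cm.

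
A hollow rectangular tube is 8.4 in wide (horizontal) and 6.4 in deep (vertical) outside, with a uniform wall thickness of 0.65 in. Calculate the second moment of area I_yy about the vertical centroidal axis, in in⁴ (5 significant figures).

I_yy ≈ 164.00 in⁴

Treat the section as a set of non-overlapping primitives; coordinates are from the bounding-box lower-left.
Outer rectangle: 8.4 × 6.4, A = 53.76 in², x = 4.2 in, Ī = 316.1088 in⁴.
Inner void (subtracted): 7.1 × 5.1, A = 36.21 in², x = 4.2 in, Ī = 152.1122 in⁴.
By symmetry the centroid is at mid-width, x̄ = 4.2 in.
All pieces are centred on the vertical centroidal axis, so I = ΣĪ (holes subtracted) = 163.9966 in⁴.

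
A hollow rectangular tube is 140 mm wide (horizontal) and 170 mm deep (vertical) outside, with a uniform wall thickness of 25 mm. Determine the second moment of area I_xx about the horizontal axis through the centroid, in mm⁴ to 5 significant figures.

I_xx ≈ 4.4358 × 10⁷ mm⁴

Decompose the section into non-overlapping parts with the origin at the bottom-left of its bounding rectangle.
Outer rectangle: 140 × 170, A = 23 800 mm², y = 85 mm, Ī = 57 318 333 mm⁴.
Inner void (subtracted): 90 × 120, A = 10 800 mm², y = 85 mm, Ī = 12 960 000 mm⁴.
By symmetry the centroid is at mid-height, ȳ = 85 mm.
All pieces are centred on the horizontal axis through the centroid, so I = ΣĪ (holes subtracted) = 44 358 333 mm⁴.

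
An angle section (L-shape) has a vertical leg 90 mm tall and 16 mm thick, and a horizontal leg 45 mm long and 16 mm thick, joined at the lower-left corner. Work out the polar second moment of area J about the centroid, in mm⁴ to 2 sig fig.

J ≈ 1.7 × 10⁶ mm⁴

Treat the section as a set of non-overlapping primitives; coordinates are from the bounding-box lower-left.
Vertical leg: 16 × 90, A = 1 440 mm², y = 45 mm, Ī = 972 000 mm⁴.
Horizontal leg (remainder): 29 × 16, A = 464 mm², y = 8 mm, Ī = 9 899 mm⁴.
Centroid: ȳ = ΣA·y / ΣA = 35.98 mm.
Transfer each piece to the centroidal x-axis using Ī + A·d² with d = y − 35.98:
  vertical leg: d = 9.017 mm → contributes +1 089 076 mm⁴
  horizontal leg (remainder): d = -27.98 mm → contributes +373 238 mm⁴
Total I = 1 462 314 mm⁴.
For the y-axis: x̄ = 13.48 mm.
Repeating about the centroidal y-axis gives I_y = 240 894 mm⁴.
Polar second moment: J = I_x + I_y = 1 703 208 mm⁴.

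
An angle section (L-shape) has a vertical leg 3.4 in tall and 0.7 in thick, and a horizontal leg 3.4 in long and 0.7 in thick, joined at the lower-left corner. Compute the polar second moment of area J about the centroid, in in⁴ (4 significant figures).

Treat the section as a set of non-overlapping primitives; coordinates are from the bounding-box lower-left.
Vertical leg: 0.7 × 3.4, A = 2.38 in², y = 1.7 in, Ī = 2.29273 in⁴.
Horizontal leg (remainder): 2.7 × 0.7, A = 1.89 in², y = 0.35 in, Ī = 0.077175 in⁴.
Centroid: ȳ = ΣA·y / ΣA = 1.10246 in.
Transfer each piece to the centroidal x-axis using Ī + A·d² with d = y − 1.10246:
  vertical leg: d = 0.597541 in → contributes +3.14252 in⁴
  horizontal leg (remainder): d = -0.752459 in → contributes +1.14728 in⁴
Total I = 4.28981 in⁴.
For the y-axis: x̄ = 1.10246 in.
Repeating about the centroidal y-axis gives I_y = 4.28981 in⁴.
Polar second moment: J = I_x + I_y = 8.57962 in⁴.

J ≈ 8.580 in⁴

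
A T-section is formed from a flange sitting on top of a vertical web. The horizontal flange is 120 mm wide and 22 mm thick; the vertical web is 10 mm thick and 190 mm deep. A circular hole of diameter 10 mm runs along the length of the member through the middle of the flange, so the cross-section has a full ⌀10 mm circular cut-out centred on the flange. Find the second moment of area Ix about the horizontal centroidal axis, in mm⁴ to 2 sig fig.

Ix ≈ 1.8 × 10⁷ mm⁴

Split into non-overlapping primitives; take the origin at the lower-left of the bounding box.
Flange: 120 × 22, A = 2 640 mm², y = 201 mm, Ī = 106 480 mm⁴.
Web: 10 × 190, A = 1 900 mm², y = 95 mm, Ī = 5 715 833 mm⁴.
Hole (subtracted): ⌀10, A = 78.54 mm², y = 201 mm, Ī = 490.9 mm⁴.
Centroid: ȳ = ΣA·y / ΣA = 155.9 mm.
Transfer each piece to the horizontal centroidal axis using Ī + A·d² with d = y − 155.9:
  flange: d = 45.14 mm → contributes +5 486 313 mm⁴
  web: d = -60.86 mm → contributes +12 752 816 mm⁴
  hole: d = 45.14 mm → contributes −160 541 mm⁴
Total I = 18 078 589 mm⁴.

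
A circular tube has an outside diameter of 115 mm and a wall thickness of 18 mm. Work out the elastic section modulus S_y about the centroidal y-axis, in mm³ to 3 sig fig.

S_y ≈ 1.16 × 10⁵ mm³

Break the section into simple shapes (no overlaps), measuring from the bottom-left corner of the bounding box.
Outer circle: ⌀115, A = 10 387 mm², x = 57.5 mm, Ī = 8 585 414 mm⁴.
Bore (subtracted): ⌀79, A = 4901.7 mm², x = 57.5 mm, Ī = 1 911 958 mm⁴.
By symmetry the centroid is at mid-width, x̄ = 57.5 mm.
All pieces are centred on the centroidal y-axis, so I = ΣĪ (holes subtracted) = 6 673 457 mm⁴.
Extreme fibre distance c = 57.5 mm; S = I/c = 116 060 mm³.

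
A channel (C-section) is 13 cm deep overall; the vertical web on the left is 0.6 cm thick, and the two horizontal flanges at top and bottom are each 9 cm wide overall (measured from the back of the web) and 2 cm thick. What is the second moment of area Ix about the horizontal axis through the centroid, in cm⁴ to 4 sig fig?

Ix ≈ 1137 cm⁴

Split into non-overlapping primitives; take the origin at the lower-left of the bounding box.
Web: 0.6 × 13, A = 7.8 cm², y = 6.5 cm, Ī = 109.85 cm⁴.
Top flange (beyond web): 8.4 × 2, A = 16.8 cm², y = 12 cm, Ī = 5.6 cm⁴.
Bottom flange (beyond web): 8.4 × 2, A = 16.8 cm², y = 1 cm, Ī = 5.6 cm⁴.
By symmetry the centroid is at mid-height, ȳ = 6.5 cm.
Transfer each piece to the horizontal axis through the centroid using Ī + A·d² with d = y − 6.5:
  web: d = 0 cm → contributes +109.85 cm⁴
  top flange (beyond web): d = 5.5 cm → contributes +513.8 cm⁴
  bottom flange (beyond web): d = -5.5 cm → contributes +513.8 cm⁴
Total I = 1137.45 cm⁴.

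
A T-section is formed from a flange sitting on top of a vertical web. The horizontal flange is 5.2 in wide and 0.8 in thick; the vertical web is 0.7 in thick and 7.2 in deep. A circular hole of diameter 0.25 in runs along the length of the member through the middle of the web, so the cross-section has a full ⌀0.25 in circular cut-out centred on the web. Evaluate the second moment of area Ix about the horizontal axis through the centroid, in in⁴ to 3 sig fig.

Ix ≈ 58.3 in⁴

Decompose the section into non-overlapping parts with the origin at the bottom-left of its bounding rectangle.
Flange: 5.2 × 0.8, A = 4.16 in², y = 7.6 in, Ī = 0.22187 in⁴.
Web: 0.7 × 7.2, A = 5.04 in², y = 3.6 in, Ī = 21.773 in⁴.
Hole (subtracted): ⌀0.25, A = 0.049087 in², y = 3.6 in, Ī = 0.00019175 in⁴.
Centroid: ȳ = ΣA·y / ΣA = 5.4184 in.
Transfer each piece to the horizontal axis through the centroid using Ī + A·d² with d = y − 5.4184:
  flange: d = 2.1816 in → contributes +20.021 in⁴
  web: d = -1.8184 in → contributes +38.438 in⁴
  hole: d = -1.8184 in → contributes −0.1625 in⁴
Total I = 58.296 in⁴.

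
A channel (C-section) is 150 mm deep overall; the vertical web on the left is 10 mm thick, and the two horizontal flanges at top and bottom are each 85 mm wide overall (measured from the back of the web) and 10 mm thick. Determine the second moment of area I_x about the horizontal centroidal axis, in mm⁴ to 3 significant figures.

Decompose the section into non-overlapping parts with the origin at the bottom-left of its bounding rectangle.
Web: 10 × 150, A = 1 500 mm², y = 75 mm, Ī = 2 812 500 mm⁴.
Top flange (beyond web): 75 × 10, A = 750 mm², y = 145 mm, Ī = 6 250 mm⁴.
Bottom flange (beyond web): 75 × 10, A = 750 mm², y = 5 mm, Ī = 6 250 mm⁴.
By symmetry the centroid is at mid-height, ȳ = 75 mm.
Transfer each piece to the horizontal centroidal axis using Ī + A·d² with d = y − 75:
  web: d = 0 mm → contributes +2 812 500 mm⁴
  top flange (beyond web): d = 70 mm → contributes +3 681 250 mm⁴
  bottom flange (beyond web): d = -70 mm → contributes +3 681 250 mm⁴
Total I = 10 175 000 mm⁴.

I_x ≈ 1.02 × 10⁷ mm⁴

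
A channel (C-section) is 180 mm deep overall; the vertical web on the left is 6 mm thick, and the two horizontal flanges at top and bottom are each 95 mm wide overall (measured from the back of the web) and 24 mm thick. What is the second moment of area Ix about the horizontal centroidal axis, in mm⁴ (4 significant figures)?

Split into non-overlapping primitives; take the origin at the lower-left of the bounding box.
Web: 6 × 180, A = 1 080 mm², y = 90 mm, Ī = 2 916 000 mm⁴.
Top flange (beyond web): 89 × 24, A = 2 136 mm², y = 168 mm, Ī = 102 528 mm⁴.
Bottom flange (beyond web): 89 × 24, A = 2 136 mm², y = 12 mm, Ī = 102 528 mm⁴.
By symmetry the centroid is at mid-height, ȳ = 90 mm.
Transfer each piece to the horizontal centroidal axis using Ī + A·d² with d = y − 90:
  web: d = 0 mm → contributes +2 916 000 mm⁴
  top flange (beyond web): d = 78 mm → contributes +13 097 952 mm⁴
  bottom flange (beyond web): d = -78 mm → contributes +13 097 952 mm⁴
Total I = 29 111 904 mm⁴.

Ix ≈ 2.911 × 10⁷ mm⁴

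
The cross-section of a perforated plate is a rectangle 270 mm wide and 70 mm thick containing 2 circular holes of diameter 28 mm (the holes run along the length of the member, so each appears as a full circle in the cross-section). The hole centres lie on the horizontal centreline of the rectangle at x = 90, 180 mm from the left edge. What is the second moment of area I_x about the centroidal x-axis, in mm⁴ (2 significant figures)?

I_x ≈ 7.7 × 10⁶ mm⁴

Decompose the section into non-overlapping parts with the origin at the bottom-left of its bounding rectangle.
Plate: 270 × 70, A = 18 900 mm², y = 35 mm, Ī = 7 717 500 mm⁴.
Hole 1 (subtracted): ⌀28, A = 615.8 mm², y = 35 mm, Ī = 30 172 mm⁴.
Hole 2 (subtracted): ⌀28, A = 615.8 mm², y = 35 mm, Ī = 30 172 mm⁴.
By symmetry the centroid is at mid-height, ȳ = 35 mm.
All pieces are centred on the centroidal x-axis, so I = ΣĪ (holes subtracted) = 7 657 156 mm⁴.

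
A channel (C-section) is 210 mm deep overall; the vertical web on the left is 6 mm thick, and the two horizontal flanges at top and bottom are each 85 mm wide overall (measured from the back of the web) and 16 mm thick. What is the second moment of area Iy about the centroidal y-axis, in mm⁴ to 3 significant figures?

Treat the section as a set of non-overlapping primitives; coordinates are from the bounding-box lower-left.
Web: 6 × 210, A = 1 260 mm², x = 3 mm, Ī = 3 780 mm⁴.
Top flange (beyond web): 79 × 16, A = 1 264 mm², x = 45.5 mm, Ī = 657 385 mm⁴.
Bottom flange (beyond web): 79 × 16, A = 1 264 mm², x = 45.5 mm, Ī = 657 385 mm⁴.
Centroid: x̄ = ΣA·x / ΣA = 31.363 mm.
Transfer each piece to the centroidal y-axis using Ī + A·d² with d = x − 31.363:
  web: d = -28.363 mm → contributes +1 017 417 mm⁴
  top flange (beyond web): d = 14.137 mm → contributes +909 993 mm⁴
  bottom flange (beyond web): d = 14.137 mm → contributes +909 993 mm⁴
Total I = 2 837 403 mm⁴.

Iy ≈ 2.84 × 10⁶ mm⁴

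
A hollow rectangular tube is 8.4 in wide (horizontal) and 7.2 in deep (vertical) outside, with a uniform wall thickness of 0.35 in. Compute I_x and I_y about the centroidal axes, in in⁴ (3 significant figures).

Split into non-overlapping primitives; take the origin at the lower-left of the bounding box.
Outer rectangle: 8.4 × 7.2, A = 60.48 in², y = 3.6 in, Ī = 261.27 in⁴.
Inner void (subtracted): 7.7 × 6.5, A = 50.05 in², y = 3.6 in, Ī = 176.22 in⁴.
By symmetry the centroid is at mid-height, ȳ = 3.6 in.
All pieces are centred on the centroidal x-axis, so I = ΣĪ (holes subtracted) = 85.056 in⁴.
Repeating about the centroidal y-axis gives I_y = 108.33 in⁴.

I_x ≈ 85.1 in⁴, I_y ≈ 108 in⁴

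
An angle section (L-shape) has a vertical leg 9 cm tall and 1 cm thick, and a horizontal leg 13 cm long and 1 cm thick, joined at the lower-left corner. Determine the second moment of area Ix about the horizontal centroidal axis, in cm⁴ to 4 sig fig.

Ix ≈ 144.0 cm⁴

Split into non-overlapping primitives; take the origin at the lower-left of the bounding box.
Vertical leg: 1 × 9, A = 9 cm², y = 4.5 cm, Ī = 60.75 cm⁴.
Horizontal leg (remainder): 12 × 1, A = 12 cm², y = 0.5 cm, Ī = 1 cm⁴.
Centroid: ȳ = ΣA·y / ΣA = 2.21429 cm.
Transfer each piece to the horizontal centroidal axis using Ī + A·d² with d = y − 2.21429:
  vertical leg: d = 2.28571 cm → contributes +107.77 cm⁴
  horizontal leg (remainder): d = -1.71429 cm → contributes +36.2653 cm⁴
Total I = 144.036 cm⁴.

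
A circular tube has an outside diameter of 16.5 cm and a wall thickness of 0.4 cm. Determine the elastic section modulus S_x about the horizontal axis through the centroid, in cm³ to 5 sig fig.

S_x ≈ 79.508 cm³

Decompose the section into non-overlapping parts with the origin at the bottom-left of its bounding rectangle.
Outer circle: ⌀16.5, A = 213.8246 cm², y = 8.25 cm, Ī = 3638.36 cm⁴.
Bore (subtracted): ⌀15.7, A = 193.5928 cm², y = 8.25 cm, Ī = 2982.418 cm⁴.
By symmetry the centroid is at mid-height, ȳ = 8.25 cm.
All pieces are centred on the horizontal axis through the centroid, so I = ΣĪ (holes subtracted) = 655.9421 cm⁴.
Extreme fibre distance c = 8.25 cm; S = I/c = 79.50813 cm³.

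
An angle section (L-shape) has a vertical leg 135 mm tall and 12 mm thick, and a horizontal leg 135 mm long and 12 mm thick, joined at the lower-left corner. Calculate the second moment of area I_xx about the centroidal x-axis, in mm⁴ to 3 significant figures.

I_xx ≈ 5.40 × 10⁶ mm⁴

Decompose the section into non-overlapping parts with the origin at the bottom-left of its bounding rectangle.
Vertical leg: 12 × 135, A = 1 620 mm², y = 67.5 mm, Ī = 2 460 375 mm⁴.
Horizontal leg (remainder): 123 × 12, A = 1 476 mm², y = 6 mm, Ī = 17 712 mm⁴.
Centroid: ȳ = ΣA·y / ΣA = 38.18 mm.
Transfer each piece to the centroidal x-axis using Ī + A·d² with d = y − 38.18:
  vertical leg: d = 29.32 mm → contributes +3 853 006 mm⁴
  horizontal leg (remainder): d = -32.18 mm → contributes +1 546 209 mm⁴
Total I = 5 399 215 mm⁴.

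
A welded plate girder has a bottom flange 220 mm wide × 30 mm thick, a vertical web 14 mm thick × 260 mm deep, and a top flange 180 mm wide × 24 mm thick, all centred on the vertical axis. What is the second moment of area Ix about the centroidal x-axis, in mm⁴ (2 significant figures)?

Ix ≈ 2.4 × 10⁸ mm⁴

Decompose the section into non-overlapping parts with the origin at the bottom-left of its bounding rectangle.
Bottom plate: 220 × 30, A = 6 600 mm², y = 15 mm, Ī = 495 000 mm⁴.
Web plate: 14 × 260, A = 3 640 mm², y = 160 mm, Ī = 20 505 333 mm⁴.
Top plate: 180 × 24, A = 4 320 mm², y = 302 mm, Ī = 207 360 mm⁴.
Centroid: ȳ = ΣA·y / ΣA = 136.4 mm.
Transfer each piece to the centroidal x-axis using Ī + A·d² with d = y − 136.4:
  bottom plate: d = -121.4 mm → contributes +97 771 699 mm⁴
  web plate: d = 23.6 mm → contributes +22 532 007 mm⁴
  top plate: d = 165.6 mm → contributes +118 670 772 mm⁴
Total I = 238 974 479 mm⁴.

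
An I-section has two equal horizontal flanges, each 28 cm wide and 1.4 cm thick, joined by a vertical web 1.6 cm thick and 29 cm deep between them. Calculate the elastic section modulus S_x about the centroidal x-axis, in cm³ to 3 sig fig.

S_x ≈ 1340 cm³

Treat the section as a set of non-overlapping primitives; coordinates are from the bounding-box lower-left.
Bottom flange: 28 × 1.4, A = 39.2 cm², y = 0.7 cm, Ī = 6.4027 cm⁴.
Web: 1.6 × 29, A = 46.4 cm², y = 15.9 cm, Ī = 3251.9 cm⁴.
Top flange: 28 × 1.4, A = 39.2 cm², y = 31.1 cm, Ī = 6.4027 cm⁴.
By symmetry the centroid is at mid-height, ȳ = 15.9 cm.
Transfer each piece to the centroidal x-axis using Ī + A·d² with d = y − 15.9:
  bottom flange: d = -15.2 cm → contributes +9063.2 cm⁴
  web: d = 0 cm → contributes +3251.9 cm⁴
  top flange: d = 15.2 cm → contributes +9063.2 cm⁴
Total I = 21 378 cm⁴.
Extreme fibre distance c = 15.9 cm; S = I/c = 1344.5 cm³.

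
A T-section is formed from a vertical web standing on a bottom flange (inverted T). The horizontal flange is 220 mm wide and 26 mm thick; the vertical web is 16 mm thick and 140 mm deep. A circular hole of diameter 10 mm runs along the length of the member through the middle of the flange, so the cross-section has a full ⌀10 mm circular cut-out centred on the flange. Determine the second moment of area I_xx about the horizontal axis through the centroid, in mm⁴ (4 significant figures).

Split into non-overlapping primitives; take the origin at the lower-left of the bounding box.
Flange: 220 × 26, A = 5 720 mm², y = 13 mm, Ī = 322 227 mm⁴.
Web: 16 × 140, A = 2 240 mm², y = 96 mm, Ī = 3 658 667 mm⁴.
Hole (subtracted): ⌀10, A = 78.5398 mm², y = 13 mm, Ī = 490.874 mm⁴.
Centroid: ȳ = ΣA·y / ΣA = 36.5895 mm.
Transfer each piece to the horizontal axis through the centroid using Ī + A·d² with d = y − 36.5895:
  flange: d = -23.5895 mm → contributes +3 505 214 mm⁴
  web: d = 59.4105 mm → contributes +11 564 978 mm⁴
  hole: d = -23.5895 mm → contributes −44195.6 mm⁴
Total I = 15 025 996 mm⁴.

I_xx ≈ 1.503 × 10⁷ mm⁴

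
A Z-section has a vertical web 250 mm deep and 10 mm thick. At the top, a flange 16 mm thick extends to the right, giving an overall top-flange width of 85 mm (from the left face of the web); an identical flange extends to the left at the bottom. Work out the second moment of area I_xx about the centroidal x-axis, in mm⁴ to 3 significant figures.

I_xx ≈ 4.59 × 10⁷ mm⁴

Break the section into simple shapes (no overlaps), measuring from the bottom-left corner of the bounding box.
Web: 10 × 250, A = 2 500 mm², y = 125 mm, Ī = 13 020 833 mm⁴.
Top flange (beyond web): 75 × 16, A = 1 200 mm², y = 242 mm, Ī = 25 600 mm⁴.
Bottom flange (beyond web): 75 × 16, A = 1 200 mm², y = 8 mm, Ī = 25 600 mm⁴.
Centroid: ȳ = ΣA·y / ΣA = 125 mm.
Transfer each piece to the centroidal x-axis using Ī + A·d² with d = y − 125:
  web: d = 0 mm → contributes +13 020 833 mm⁴
  top flange (beyond web): d = 117 mm → contributes +16 452 400 mm⁴
  bottom flange (beyond web): d = -117 mm → contributes +16 452 400 mm⁴
Total I = 45 925 633 mm⁴.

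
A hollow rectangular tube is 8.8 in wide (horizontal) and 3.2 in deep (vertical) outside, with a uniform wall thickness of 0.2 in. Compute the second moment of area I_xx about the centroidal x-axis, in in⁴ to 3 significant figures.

Treat the section as a set of non-overlapping primitives; coordinates are from the bounding-box lower-left.
Outer rectangle: 8.8 × 3.2, A = 28.16 in², y = 1.6 in, Ī = 24.03 in⁴.
Inner void (subtracted): 8.4 × 2.8, A = 23.52 in², y = 1.6 in, Ī = 15.366 in⁴.
By symmetry the centroid is at mid-height, ȳ = 1.6 in.
All pieces are centred on the centroidal x-axis, so I = ΣĪ (holes subtracted) = 8.6635 in⁴.

I_xx ≈ 8.66 in⁴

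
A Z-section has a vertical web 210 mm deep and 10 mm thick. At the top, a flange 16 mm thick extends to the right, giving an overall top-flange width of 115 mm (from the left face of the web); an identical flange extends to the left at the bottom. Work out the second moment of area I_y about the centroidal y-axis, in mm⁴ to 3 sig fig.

I_y ≈ 1.42 × 10⁷ mm⁴

Treat the section as a set of non-overlapping primitives; coordinates are from the bounding-box lower-left.
Web: 10 × 210, A = 2 100 mm², x = 110 mm, Ī = 17 500 mm⁴.
Top flange (beyond web): 105 × 16, A = 1 680 mm², x = 167.5 mm, Ī = 1 543 500 mm⁴.
Bottom flange (beyond web): 105 × 16, A = 1 680 mm², x = 52.5 mm, Ī = 1 543 500 mm⁴.
Centroid: x̄ = ΣA·x / ΣA = 110 mm.
Transfer each piece to the centroidal y-axis using Ī + A·d² with d = x − 110:
  web: d = 0 mm → contributes +17 500 mm⁴
  top flange (beyond web): d = 57.5 mm → contributes +7 098 000 mm⁴
  bottom flange (beyond web): d = -57.5 mm → contributes +7 098 000 mm⁴
Total I = 14 213 500 mm⁴.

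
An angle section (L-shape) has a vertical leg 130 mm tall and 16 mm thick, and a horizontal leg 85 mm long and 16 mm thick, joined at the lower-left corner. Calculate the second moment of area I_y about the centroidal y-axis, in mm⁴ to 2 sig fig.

I_y ≈ 1.8 × 10⁶ mm⁴

Break the section into simple shapes (no overlaps), measuring from the bottom-left corner of the bounding box.
Vertical leg: 16 × 130, A = 2 080 mm², x = 8 mm, Ī = 44 373 mm⁴.
Horizontal leg (remainder): 69 × 16, A = 1 104 mm², x = 50.5 mm, Ī = 438 012 mm⁴.
Centroid: x̄ = ΣA·x / ΣA = 22.74 mm.
Transfer each piece to the centroidal y-axis using Ī + A·d² with d = x − 22.74:
  vertical leg: d = -14.74 mm → contributes +496 056 mm⁴
  horizontal leg (remainder): d = 27.76 mm → contributes +1 289 008 mm⁴
Total I = 1 785 064 mm⁴.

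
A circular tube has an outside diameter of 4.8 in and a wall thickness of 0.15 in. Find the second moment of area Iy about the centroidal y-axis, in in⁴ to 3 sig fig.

Decompose the section into non-overlapping parts with the origin at the bottom-left of its bounding rectangle.
Outer circle: ⌀4.8, A = 18.096 in², x = 2.4 in, Ī = 26.058 in⁴.
Bore (subtracted): ⌀4.5, A = 15.904 in², x = 2.4 in, Ī = 20.129 in⁴.
By symmetry the centroid is at mid-width, x̄ = 2.4 in.
All pieces are centred on the centroidal y-axis, so I = ΣĪ (holes subtracted) = 5.9287 in⁴.

Iy ≈ 5.93 in⁴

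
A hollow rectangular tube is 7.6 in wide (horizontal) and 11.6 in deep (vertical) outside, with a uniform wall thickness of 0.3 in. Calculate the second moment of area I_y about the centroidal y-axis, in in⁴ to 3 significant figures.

I_y ≈ 110 in⁴

Break the section into simple shapes (no overlaps), measuring from the bottom-left corner of the bounding box.
Outer rectangle: 7.6 × 11.6, A = 88.16 in², x = 3.8 in, Ī = 424.34 in⁴.
Inner void (subtracted): 7 × 11, A = 77 in², x = 3.8 in, Ī = 314.42 in⁴.
By symmetry the centroid is at mid-width, x̄ = 3.8 in.
All pieces are centred on the centroidal y-axis, so I = ΣĪ (holes subtracted) = 109.93 in⁴.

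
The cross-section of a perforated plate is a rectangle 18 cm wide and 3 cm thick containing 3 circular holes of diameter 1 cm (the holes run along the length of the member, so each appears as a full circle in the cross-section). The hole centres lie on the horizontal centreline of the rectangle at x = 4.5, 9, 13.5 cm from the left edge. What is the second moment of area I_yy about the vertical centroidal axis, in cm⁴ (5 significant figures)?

Break the section into simple shapes (no overlaps), measuring from the bottom-left corner of the bounding box.
Plate: 18 × 3, A = 54 cm², x = 9 cm, Ī = 1 458 cm⁴.
Hole 1 (subtracted): ⌀1, A = 0.7853982 cm², x = 4.5 cm, Ī = 0.04908739 cm⁴.
Hole 2 (subtracted): ⌀1, A = 0.7853982 cm², x = 9 cm, Ī = 0.04908739 cm⁴.
Hole 3 (subtracted): ⌀1, A = 0.7853982 cm², x = 13.5 cm, Ī = 0.04908739 cm⁴.
By symmetry the centroid is at mid-width, x̄ = 9 cm.
Transfer each piece to the vertical centroidal axis using Ī + A·d² with d = x − 9:
  plate: d = 0 cm → contributes +1 458 cm⁴
  hole 1: d = -4.5 cm → contributes −15.9534 cm⁴
  hole 2: d = 0 cm → contributes −0.04908739 cm⁴
  hole 3: d = 4.5 cm → contributes −15.9534 cm⁴
Total I = 1426.044 cm⁴.

I_yy ≈ 1426.0 cm⁴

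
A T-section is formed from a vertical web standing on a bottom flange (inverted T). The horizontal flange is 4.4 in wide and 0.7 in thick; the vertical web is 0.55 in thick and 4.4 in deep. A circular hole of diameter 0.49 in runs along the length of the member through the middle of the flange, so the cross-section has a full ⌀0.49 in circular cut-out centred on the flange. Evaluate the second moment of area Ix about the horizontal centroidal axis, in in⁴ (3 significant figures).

Ix ≈ 12.6 in⁴

Treat the section as a set of non-overlapping primitives; coordinates are from the bounding-box lower-left.
Flange: 4.4 × 0.7, A = 3.08 in², y = 0.35 in, Ī = 0.12577 in⁴.
Web: 0.55 × 4.4, A = 2.42 in², y = 2.9 in, Ī = 3.9043 in⁴.
Hole (subtracted): ⌀0.49, A = 0.18857 in², y = 0.35 in, Ī = 0.0028298 in⁴.
Centroid: ȳ = ΣA·y / ΣA = 1.5118 in.
Transfer each piece to the horizontal centroidal axis using Ī + A·d² with d = y − 1.5118:
  flange: d = -1.1618 in → contributes +4.2833 in⁴
  web: d = 1.3882 in → contributes +8.5676 in⁴
  hole: d = -1.1618 in → contributes −0.25738 in⁴
Total I = 12.594 in⁴.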